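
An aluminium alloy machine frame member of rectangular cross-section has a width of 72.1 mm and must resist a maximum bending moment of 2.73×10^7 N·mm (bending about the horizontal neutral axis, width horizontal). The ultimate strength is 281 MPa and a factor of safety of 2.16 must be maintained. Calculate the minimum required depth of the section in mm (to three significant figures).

h = 132 mm

σ_allow = 281/2.16 = 130.1 MPa.
For a rectangular section σ = 6M/(bh²), so h² = 6M/(b σ_allow) = 6×2.7300×10^7/(72.1×130.1) = 17460 mm².
h = 132.1 mm.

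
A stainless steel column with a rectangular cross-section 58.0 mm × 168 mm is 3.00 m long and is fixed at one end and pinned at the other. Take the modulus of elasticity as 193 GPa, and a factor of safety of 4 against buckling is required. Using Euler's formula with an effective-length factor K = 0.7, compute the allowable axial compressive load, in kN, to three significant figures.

Buckling occurs about the weak axis: I_min = h·b³/12 = 168×58.0³/12 = 2.732×10^6 mm⁴ (b = 58.0 mm is the smaller dimension).
Effective length L_e = KL = 0.7×3.00 m = 2100 mm.
Euler critical load P_cr = π²EI/L_e² = π²×193000×2.732×10^6/2100² = 1.180×10^6 N.
P_allow = P_cr/n = 1.180×10^6/4 = 295000 N.

P_allow = 295 kN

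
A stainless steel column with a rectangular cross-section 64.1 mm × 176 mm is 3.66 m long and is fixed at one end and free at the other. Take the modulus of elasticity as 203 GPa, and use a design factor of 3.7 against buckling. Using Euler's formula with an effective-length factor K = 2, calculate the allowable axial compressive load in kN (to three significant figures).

P_allow = 39.0 kN

Buckling occurs about the weak axis: I_min = h·b³/12 = 176×64.1³/12 = 3.863×10^6 mm⁴ (b = 64.1 mm is the smaller dimension).
Effective length L_e = KL = 2×3.66 m = 7320 mm.
Euler critical load P_cr = π²EI/L_e² = π²×203000×3.863×10^6/7320² = 144400 N.
P_allow = P_cr/n = 144400/3.7 = 39040 N.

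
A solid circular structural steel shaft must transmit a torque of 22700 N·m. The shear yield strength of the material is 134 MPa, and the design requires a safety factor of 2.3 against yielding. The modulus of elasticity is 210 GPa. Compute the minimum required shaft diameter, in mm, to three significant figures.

Allowable shear stress τ_allow = 134/2.3 = 58.26 MPa.
For a solid shaft τ = 16T/(πd³), so d³ = 16T/(π τ_allow) = 16×2.2700×10^7/(π×58.26) = 1.984×10^6 mm³.
d = (1.984×10^6)^(1/3) = 125.7 mm.

d = 126 mm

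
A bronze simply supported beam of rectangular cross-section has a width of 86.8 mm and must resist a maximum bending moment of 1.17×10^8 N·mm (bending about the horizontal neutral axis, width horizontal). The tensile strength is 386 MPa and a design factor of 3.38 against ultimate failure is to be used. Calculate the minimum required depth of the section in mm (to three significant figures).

σ_allow = 386/3.38 = 114.2 MPa.
For a rectangular section σ = 6M/(bh²), so h² = 6M/(b σ_allow) = 6×1.1700×10^8/(86.8×114.2) = 70820 mm².
h = 266.1 mm.

h = 266 mm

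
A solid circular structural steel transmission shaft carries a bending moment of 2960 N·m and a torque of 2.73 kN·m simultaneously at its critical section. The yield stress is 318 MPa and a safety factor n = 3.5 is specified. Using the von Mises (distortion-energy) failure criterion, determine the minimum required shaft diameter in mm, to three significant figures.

σ_allow = σ_y/n = 318/3.5 = 90.86 MPa.
For a solid shaft σ_b = 32M/(πd³) and τ = 16T/(πd³), so the von Mises stress is σ' = (16/πd³)·√(4M²+3T²).
√(4M²+3T²) = √(4×(2.960×10^6)² + 3×(2.730×10^6)²) = 7.577×10^6 N·mm.
d³ = 16×7.577×10^6/(π×90.86) = 424700 mm³.
d = 75.17 mm.

d = 75.2 mm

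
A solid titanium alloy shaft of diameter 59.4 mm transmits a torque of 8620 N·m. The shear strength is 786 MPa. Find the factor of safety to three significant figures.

n = 3.75

τ = 16T/(πd³) = 16×8620000/(π×59.4³) = 209.5 MPa.
n = τ_limit/τ = 786/209.5 = 3.752.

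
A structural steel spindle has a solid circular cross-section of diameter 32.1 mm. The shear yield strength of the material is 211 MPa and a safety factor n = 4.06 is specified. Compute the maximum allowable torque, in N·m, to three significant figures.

τ_allow = 211/4.06 = 51.97 MPa.
For a solid shaft T_allow = τ_allow·πd³/16; πd³/16 = π×32.1³/16 = 6494 mm³.
T_allow = 51.97×6494 = 337500 N·mm = 337.5 N·m.

T_allow = 338 N·m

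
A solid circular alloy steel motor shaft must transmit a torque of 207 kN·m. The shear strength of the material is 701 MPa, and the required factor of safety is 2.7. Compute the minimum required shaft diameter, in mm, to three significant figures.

d = 160 mm

Allowable shear stress τ_allow = 701/2.7 = 259.6 MPa.
For a solid shaft τ = 16T/(πd³), so d³ = 16T/(π τ_allow) = 16×2.0700×10^8/(π×259.6) = 4.061×10^6 mm³.
d = (4.061×10^6)^(1/3) = 159.5 mm.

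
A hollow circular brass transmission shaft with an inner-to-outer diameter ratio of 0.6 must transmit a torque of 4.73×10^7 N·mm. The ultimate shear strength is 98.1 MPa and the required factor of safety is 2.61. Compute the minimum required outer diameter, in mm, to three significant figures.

τ_allow = 98.1/2.61 = 37.59 MPa.
For a hollow shaft τ = 16T/[πd_o³(1−k⁴)] with k = 0.6, so 1−k⁴ = 0.8704.
d_o³ = 16T/[π τ_allow (1−k⁴)] = 16×4.7300×10^7/(π×37.59×0.8704) = 7.363×10^6 mm³.
d_o = 194.5 mm.

d_o = 195 mm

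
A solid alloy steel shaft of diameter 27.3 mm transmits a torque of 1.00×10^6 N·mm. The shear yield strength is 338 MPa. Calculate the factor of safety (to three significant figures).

n = 1.35

τ = 16T/(πd³) = 16×1000000/(π×27.3³) = 250.3 MPa.
n = τ_limit/τ = 338/250.3 = 1.350.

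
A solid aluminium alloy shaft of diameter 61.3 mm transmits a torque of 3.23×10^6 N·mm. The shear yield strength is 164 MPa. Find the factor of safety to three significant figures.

n = 2.30

τ = 16T/(πd³) = 16×3230000/(π×61.3³) = 71.42 MPa.
n = τ_limit/τ = 164/71.42 = 2.296.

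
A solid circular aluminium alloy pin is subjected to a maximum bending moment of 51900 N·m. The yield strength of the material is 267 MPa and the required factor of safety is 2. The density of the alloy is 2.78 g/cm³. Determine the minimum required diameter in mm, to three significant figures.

σ_allow = 267/2 = 133.5 MPa.
For a solid circular section σ = 32M/(πd³), so d³ = 32M/(π σ_allow) = 32×5.1900×10^7/(π×133.5) = 3.960×10^6 mm³.
d = 158.2 mm.

d = 158 mm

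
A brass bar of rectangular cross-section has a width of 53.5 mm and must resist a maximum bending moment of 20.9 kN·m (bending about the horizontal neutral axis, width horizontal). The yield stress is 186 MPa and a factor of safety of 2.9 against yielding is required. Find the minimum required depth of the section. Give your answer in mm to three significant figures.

σ_allow = 186/2.9 = 64.14 MPa.
For a rectangular section σ = 6M/(bh²), so h² = 6M/(b σ_allow) = 6×2.0900×10^7/(53.5×64.14) = 36550 mm².
h = 191.2 mm.

h = 191 mm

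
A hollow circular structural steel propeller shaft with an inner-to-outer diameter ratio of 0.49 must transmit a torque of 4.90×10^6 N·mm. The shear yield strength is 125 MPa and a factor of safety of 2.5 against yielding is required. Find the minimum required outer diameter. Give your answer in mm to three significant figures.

τ_allow = 125/2.5 = 50.00 MPa.
For a hollow shaft τ = 16T/[πd_o³(1−k⁴)] with k = 0.49, so 1−k⁴ = 0.9424.
d_o³ = 16T/[π τ_allow (1−k⁴)] = 16×4900000/(π×50.00×0.9424) = 529600 mm³.
d_o = 80.91 mm.

d_o = 80.9 mm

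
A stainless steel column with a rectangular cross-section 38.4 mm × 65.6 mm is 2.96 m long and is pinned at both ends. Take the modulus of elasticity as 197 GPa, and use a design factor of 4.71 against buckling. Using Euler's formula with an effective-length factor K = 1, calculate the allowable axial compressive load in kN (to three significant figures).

P_allow = 14.6 kN

Buckling occurs about the weak axis: I_min = h·b³/12 = 65.6×38.4³/12 = 309500 mm⁴ (b = 38.4 mm is the smaller dimension).
Effective length L_e = KL = 1×2.96 m = 2960 mm.
Euler critical load P_cr = π²EI/L_e² = π²×197000×309500/2960² = 68690 N.
P_allow = P_cr/n = 68690/4.71 = 14580 N.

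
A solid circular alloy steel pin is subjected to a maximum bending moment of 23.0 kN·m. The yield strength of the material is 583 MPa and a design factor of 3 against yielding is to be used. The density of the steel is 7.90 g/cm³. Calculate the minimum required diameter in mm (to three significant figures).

d = 106 mm

σ_allow = 583/3 = 194.3 MPa.
For a solid circular section σ = 32M/(πd³), so d³ = 32M/(π σ_allow) = 32×2.3000×10^7/(π×194.3) = 1.206×10^6 mm³.
d = 106.4 mm.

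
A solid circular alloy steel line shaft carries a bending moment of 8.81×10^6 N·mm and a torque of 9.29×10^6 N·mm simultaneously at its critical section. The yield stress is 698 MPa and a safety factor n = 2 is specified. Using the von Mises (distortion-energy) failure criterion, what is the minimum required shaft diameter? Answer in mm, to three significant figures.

σ_allow = σ_y/n = 698/2 = 349.0 MPa.
For a solid shaft σ_b = 32M/(πd³) and τ = 16T/(πd³), so the von Mises stress is σ' = (16/πd³)·√(4M²+3T²).
√(4M²+3T²) = √(4×(8.810×10^6)² + 3×(9.290×10^6)²) = 2.386×10^7 N·mm.
d³ = 16×2.386×10^7/(π×349.0) = 348200 mm³.
d = 70.35 mm.

d = 70.4 mm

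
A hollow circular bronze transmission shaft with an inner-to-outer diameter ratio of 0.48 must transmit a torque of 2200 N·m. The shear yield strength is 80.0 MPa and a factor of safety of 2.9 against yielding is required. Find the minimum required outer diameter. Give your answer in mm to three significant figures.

τ_allow = 80.0/2.9 = 27.59 MPa.
For a hollow shaft τ = 16T/[πd_o³(1−k⁴)] with k = 0.48, so 1−k⁴ = 0.9469.
d_o³ = 16T/[π τ_allow (1−k⁴)] = 16×2200000/(π×27.59×0.9469) = 428900 mm³.
d_o = 75.42 mm.

d_o = 75.4 mm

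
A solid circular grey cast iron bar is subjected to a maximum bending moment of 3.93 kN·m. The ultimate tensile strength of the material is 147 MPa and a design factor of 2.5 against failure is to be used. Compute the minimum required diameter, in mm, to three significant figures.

σ_allow = 147/2.5 = 58.80 MPa.
For a solid circular section σ = 32M/(πd³), so d³ = 32M/(π σ_allow) = 32×3930000/(π×58.80) = 680800 mm³.
d = 87.97 mm.

d = 88.0 mm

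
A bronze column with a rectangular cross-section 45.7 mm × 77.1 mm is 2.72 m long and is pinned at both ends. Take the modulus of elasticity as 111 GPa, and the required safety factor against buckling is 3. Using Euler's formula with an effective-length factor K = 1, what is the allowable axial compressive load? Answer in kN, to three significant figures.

P_allow = 30.3 kN

Buckling occurs about the weak axis: I_min = h·b³/12 = 77.1×45.7³/12 = 613200 mm⁴ (b = 45.7 mm is the smaller dimension).
Effective length L_e = KL = 1×2.72 m = 2720 mm.
Euler critical load P_cr = π²EI/L_e² = π²×111000×613200/2720² = 90800 N.
P_allow = P_cr/n = 90800/3 = 30270 N.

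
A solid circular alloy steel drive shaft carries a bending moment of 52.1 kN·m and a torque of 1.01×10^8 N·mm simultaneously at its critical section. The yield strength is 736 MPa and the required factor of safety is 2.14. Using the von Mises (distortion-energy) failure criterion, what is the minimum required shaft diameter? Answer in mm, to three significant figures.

d = 144 mm

σ_allow = σ_y/n = 736/2.14 = 343.9 MPa.
For a solid shaft σ_b = 32M/(πd³) and τ = 16T/(πd³), so the von Mises stress is σ' = (16/πd³)·√(4M²+3T²).
√(4M²+3T²) = √(4×(5.210×10^7)² + 3×(1.010×10^8)²) = 2.036×10^8 N·mm.
d³ = 16×2.036×10^8/(π×343.9) = 3.015×10^6 mm³.
d = 144.5 mm.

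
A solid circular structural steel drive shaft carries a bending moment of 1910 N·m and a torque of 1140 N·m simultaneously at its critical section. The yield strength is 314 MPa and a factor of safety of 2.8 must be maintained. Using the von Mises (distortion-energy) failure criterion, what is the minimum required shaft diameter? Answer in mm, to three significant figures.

σ_allow = σ_y/n = 314/2.8 = 112.1 MPa.
For a solid shaft σ_b = 32M/(πd³) and τ = 16T/(πd³), so the von Mises stress is σ' = (16/πd³)·√(4M²+3T²).
√(4M²+3T²) = √(4×(1.910×10^6)² + 3×(1.140×10^6)²) = 4.300×10^6 N·mm.
d³ = 16×4.300×10^6/(π×112.1) = 195300 mm³.
d = 58.02 mm.

d = 58.0 mm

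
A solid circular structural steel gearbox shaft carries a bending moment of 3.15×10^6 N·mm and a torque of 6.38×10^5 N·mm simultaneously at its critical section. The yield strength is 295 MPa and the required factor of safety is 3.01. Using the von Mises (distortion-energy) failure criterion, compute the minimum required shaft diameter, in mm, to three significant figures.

d = 69.3 mm

σ_allow = σ_y/n = 295/3.01 = 98.01 MPa.
For a solid shaft σ_b = 32M/(πd³) and τ = 16T/(πd³), so the von Mises stress is σ' = (16/πd³)·√(4M²+3T²).
√(4M²+3T²) = √(4×(3.150×10^6)² + 3×(638000)²) = 6.396×10^6 N·mm.
d³ = 16×6.396×10^6/(π×98.01) = 332400 mm³.
d = 69.27 mm.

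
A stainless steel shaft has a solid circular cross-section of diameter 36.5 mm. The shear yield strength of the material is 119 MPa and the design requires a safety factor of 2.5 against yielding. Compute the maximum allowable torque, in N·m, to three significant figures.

τ_allow = 119/2.5 = 47.60 MPa.
For a solid shaft T_allow = τ_allow·πd³/16; πd³/16 = π×36.5³/16 = 9548 mm³.
T_allow = 47.60×9548 = 454500 N·mm = 454.5 N·m.

T_allow = 454 N·m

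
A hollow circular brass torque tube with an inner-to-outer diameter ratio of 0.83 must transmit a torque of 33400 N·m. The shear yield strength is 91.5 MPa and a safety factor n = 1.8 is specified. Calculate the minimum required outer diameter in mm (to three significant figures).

τ_allow = 91.5/1.8 = 50.83 MPa.
For a hollow shaft τ = 16T/[πd_o³(1−k⁴)] with k = 0.83, so 1−k⁴ = 0.5254.
d_o³ = 16T/[π τ_allow (1−k⁴)] = 16×3.3400×10^7/(π×50.83×0.5254) = 6.369×10^6 mm³.
d_o = 185.4 mm.

d_o = 185 mm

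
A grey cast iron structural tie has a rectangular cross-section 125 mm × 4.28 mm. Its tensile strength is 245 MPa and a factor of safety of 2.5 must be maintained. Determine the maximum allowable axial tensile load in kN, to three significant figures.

F_allow = 52.4 kN

σ_allow = 245/2.5 = 98.00 MPa.
A = 125×4.28 = 535.0 mm².
F_allow = σ_allow × A = 98.00×535.0 = 52430 N.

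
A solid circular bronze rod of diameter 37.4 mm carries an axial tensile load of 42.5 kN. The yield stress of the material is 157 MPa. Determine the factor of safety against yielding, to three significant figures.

n = 4.06

A = πd²/4 = 1099 mm².
σ = F/A = 42500/1099 = 38.69 MPa.
n = 157/38.69 = 4.058.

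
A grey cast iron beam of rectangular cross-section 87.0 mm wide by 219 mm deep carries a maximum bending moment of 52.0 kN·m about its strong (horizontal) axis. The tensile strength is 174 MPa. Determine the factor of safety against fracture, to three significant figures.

n = 2.33

Section modulus S = bh²/6 = 87.0×219²/6 = 695400 mm³.
σ = M/S = 5.2000×10^7/695400 = 74.77 MPa.
n = 174/74.77 = 2.327.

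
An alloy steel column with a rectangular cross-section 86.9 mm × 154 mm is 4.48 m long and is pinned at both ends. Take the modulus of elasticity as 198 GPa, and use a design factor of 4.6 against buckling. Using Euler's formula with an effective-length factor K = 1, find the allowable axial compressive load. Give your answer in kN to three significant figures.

P_allow = 178 kN

Buckling occurs about the weak axis: I_min = h·b³/12 = 154×86.9³/12 = 8.422×10^6 mm⁴ (b = 86.9 mm is the smaller dimension).
Effective length L_e = KL = 1×4.48 m = 4480 mm.
Euler critical load P_cr = π²EI/L_e² = π²×198000×8.422×10^6/4480² = 820000 N.
P_allow = P_cr/n = 820000/4.6 = 178300 N.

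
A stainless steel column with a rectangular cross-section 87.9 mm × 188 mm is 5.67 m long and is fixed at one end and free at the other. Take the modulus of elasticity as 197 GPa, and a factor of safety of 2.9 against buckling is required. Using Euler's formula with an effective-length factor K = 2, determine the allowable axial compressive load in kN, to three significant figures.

Buckling occurs about the weak axis: I_min = h·b³/12 = 188×87.9³/12 = 1.064×10^7 mm⁴ (b = 87.9 mm is the smaller dimension).
Effective length L_e = KL = 2×5.67 m = 11340 mm.
Euler critical load P_cr = π²EI/L_e² = π²×197000×1.064×10^7/11340² = 160900 N.
P_allow = P_cr/n = 160900/2.9 = 55470 N.

P_allow = 55.5 kN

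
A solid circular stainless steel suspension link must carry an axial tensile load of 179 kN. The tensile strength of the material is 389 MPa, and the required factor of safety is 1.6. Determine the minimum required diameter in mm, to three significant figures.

Allowable stress σ_allow = 389/1.6 = 243.1 MPa.
Required area A = F/σ_allow = 179000/243.1 = 736.2 mm².
A = πd²/4 → d = √(4A/π) = 30.62 mm.

d = 30.6 mm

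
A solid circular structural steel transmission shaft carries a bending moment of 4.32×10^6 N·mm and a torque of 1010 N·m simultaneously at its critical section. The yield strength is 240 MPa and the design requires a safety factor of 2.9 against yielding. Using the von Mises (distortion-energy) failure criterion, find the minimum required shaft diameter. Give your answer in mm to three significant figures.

σ_allow = σ_y/n = 240/2.9 = 82.76 MPa.
For a solid shaft σ_b = 32M/(πd³) and τ = 16T/(πd³), so the von Mises stress is σ' = (16/πd³)·√(4M²+3T²).
√(4M²+3T²) = √(4×(4.320×10^6)² + 3×(1.010×10^6)²) = 8.815×10^6 N·mm.
d³ = 16×8.815×10^6/(π×82.76) = 542500 mm³.
d = 81.56 mm.

d = 81.6 mm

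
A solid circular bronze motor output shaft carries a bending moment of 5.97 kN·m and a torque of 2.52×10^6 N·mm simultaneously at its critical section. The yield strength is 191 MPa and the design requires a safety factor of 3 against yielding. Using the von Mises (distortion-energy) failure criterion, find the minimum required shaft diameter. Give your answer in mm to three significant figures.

σ_allow = σ_y/n = 191/3 = 63.67 MPa.
For a solid shaft σ_b = 32M/(πd³) and τ = 16T/(πd³), so the von Mises stress is σ' = (16/πd³)·√(4M²+3T²).
√(4M²+3T²) = √(4×(5.970×10^6)² + 3×(2.520×10^6)²) = 1.271×10^7 N·mm.
d³ = 16×1.271×10^7/(π×63.67) = 1.017×10^6 mm³.
d = 100.6 mm.

d = 101 mm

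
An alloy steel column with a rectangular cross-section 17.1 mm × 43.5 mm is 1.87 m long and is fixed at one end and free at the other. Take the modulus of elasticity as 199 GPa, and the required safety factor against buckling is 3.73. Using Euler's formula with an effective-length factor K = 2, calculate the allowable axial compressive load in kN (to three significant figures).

P_allow = 0.682 kN

Buckling occurs about the weak axis: I_min = h·b³/12 = 43.5×17.1³/12 = 18130 mm⁴ (b = 17.1 mm is the smaller dimension).
Effective length L_e = KL = 2×1.87 m = 3740 mm.
Euler critical load P_cr = π²EI/L_e² = π²×199000×18130/3740² = 2545 N.
P_allow = P_cr/n = 2545/3.73 = 682.3 N.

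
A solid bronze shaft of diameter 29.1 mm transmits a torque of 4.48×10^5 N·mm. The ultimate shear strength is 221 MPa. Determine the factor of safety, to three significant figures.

τ = 16T/(πd³) = 16×448000/(π×29.1³) = 92.59 MPa.
n = τ_limit/τ = 221/92.59 = 2.387.

n = 2.39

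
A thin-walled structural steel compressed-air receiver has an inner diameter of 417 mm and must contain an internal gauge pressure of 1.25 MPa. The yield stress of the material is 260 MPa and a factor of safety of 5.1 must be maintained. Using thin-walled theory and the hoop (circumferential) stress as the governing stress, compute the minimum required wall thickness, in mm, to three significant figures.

t = 5.11 mm

σ_allow = 260/5.1 = 50.98 MPa.
Hoop stress σ_h = pD/(2t), so t = pD/(2σ_allow) = 1.25×417/(2×50.98) = 5.112 mm.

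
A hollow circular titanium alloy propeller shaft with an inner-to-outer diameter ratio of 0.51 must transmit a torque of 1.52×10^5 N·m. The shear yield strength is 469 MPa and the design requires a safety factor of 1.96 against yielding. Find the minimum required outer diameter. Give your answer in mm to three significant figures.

d_o = 151 mm

τ_allow = 469/1.96 = 239.3 MPa.
For a hollow shaft τ = 16T/[πd_o³(1−k⁴)] with k = 0.51, so 1−k⁴ = 0.9323.
d_o³ = 16T/[π τ_allow (1−k⁴)] = 16×1.5200×10^8/(π×239.3×0.9323) = 3.470×10^6 mm³.
d_o = 151.4 mm.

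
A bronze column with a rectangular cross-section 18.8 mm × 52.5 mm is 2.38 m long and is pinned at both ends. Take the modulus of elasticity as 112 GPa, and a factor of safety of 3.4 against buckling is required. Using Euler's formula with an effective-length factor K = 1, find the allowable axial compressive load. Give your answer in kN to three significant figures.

P_allow = 1.67 kN

Buckling occurs about the weak axis: I_min = h·b³/12 = 52.5×18.8³/12 = 29070 mm⁴ (b = 18.8 mm is the smaller dimension).
Effective length L_e = KL = 1×2.38 m = 2380 mm.
Euler critical load P_cr = π²EI/L_e² = π²×112000×29070/2380² = 5673 N.
P_allow = P_cr/n = 5673/3.4 = 1669 N.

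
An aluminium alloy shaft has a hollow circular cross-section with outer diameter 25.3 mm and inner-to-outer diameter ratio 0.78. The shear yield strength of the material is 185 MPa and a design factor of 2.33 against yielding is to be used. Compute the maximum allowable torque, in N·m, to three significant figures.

τ_allow = 185/2.33 = 79.40 MPa.
For a hollow shaft T_allow = τ_allow·πd_o³(1−k⁴)/16 with 1−k⁴ = 0.6298, so πd_o³(1−k⁴)/16 = 2003 mm³.
T_allow = 79.40×2003 = 159000 N·mm = 159.0 N·m.

T_allow = 159 N·m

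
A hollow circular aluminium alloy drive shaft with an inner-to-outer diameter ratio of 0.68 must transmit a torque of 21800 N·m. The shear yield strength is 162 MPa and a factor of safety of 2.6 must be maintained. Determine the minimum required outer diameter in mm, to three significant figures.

τ_allow = 162/2.6 = 62.31 MPa.
For a hollow shaft τ = 16T/[πd_o³(1−k⁴)] with k = 0.68, so 1−k⁴ = 0.7862.
d_o³ = 16T/[π τ_allow (1−k⁴)] = 16×2.1800×10^7/(π×62.31×0.7862) = 2.267×10^6 mm³.
d_o = 131.4 mm.

d_o = 131 mm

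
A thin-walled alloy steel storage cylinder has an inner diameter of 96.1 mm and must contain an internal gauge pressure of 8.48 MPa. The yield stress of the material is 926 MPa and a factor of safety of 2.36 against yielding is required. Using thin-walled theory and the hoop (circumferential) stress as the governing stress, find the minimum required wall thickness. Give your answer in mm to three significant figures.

t = 1.04 mm

σ_allow = 926/2.36 = 392.4 MPa.
Hoop stress σ_h = pD/(2t), so t = pD/(2σ_allow) = 8.48×96.1/(2×392.4) = 1.038 mm.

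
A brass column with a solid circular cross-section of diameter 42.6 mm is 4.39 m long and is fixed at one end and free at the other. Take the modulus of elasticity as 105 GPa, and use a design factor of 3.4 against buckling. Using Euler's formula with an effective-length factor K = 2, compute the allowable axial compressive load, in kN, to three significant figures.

P_allow = 0.639 kN

I = πd⁴/64 = π×42.6⁴/64 = 161700 mm⁴.
Effective length L_e = KL = 2×4.39 m = 8780 mm.
Euler critical load P_cr = π²EI/L_e² = π²×105000×161700/8780² = 2173 N.
P_allow = P_cr/n = 2173/3.4 = 639.2 N.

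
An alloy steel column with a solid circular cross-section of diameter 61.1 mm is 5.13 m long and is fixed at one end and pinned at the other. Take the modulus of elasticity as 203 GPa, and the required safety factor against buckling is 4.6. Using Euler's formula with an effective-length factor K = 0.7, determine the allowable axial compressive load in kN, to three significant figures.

I = πd⁴/64 = π×61.1⁴/64 = 684100 mm⁴.
Effective length L_e = KL = 0.7×5.13 m = 3591 mm.
Euler critical load P_cr = π²EI/L_e² = π²×203000×684100/3591² = 106300 N.
P_allow = P_cr/n = 106300/4.6 = 23110 N.

P_allow = 23.1 kN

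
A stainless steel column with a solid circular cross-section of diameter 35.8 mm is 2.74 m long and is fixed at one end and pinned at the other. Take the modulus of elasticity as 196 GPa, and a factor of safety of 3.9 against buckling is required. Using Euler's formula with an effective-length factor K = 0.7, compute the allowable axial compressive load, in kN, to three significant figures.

P_allow = 10.9 kN

I = πd⁴/64 = π×35.8⁴/64 = 80630 mm⁴.
Effective length L_e = KL = 0.7×2.74 m = 1918 mm.
Euler critical load P_cr = π²EI/L_e² = π²×196000×80630/1918² = 42400 N.
P_allow = P_cr/n = 42400/3.9 = 10870 N.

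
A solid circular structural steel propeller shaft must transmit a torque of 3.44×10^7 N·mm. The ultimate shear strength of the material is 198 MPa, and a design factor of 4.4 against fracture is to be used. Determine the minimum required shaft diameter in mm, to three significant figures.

Allowable shear stress τ_allow = 198/4.4 = 45.00 MPa.
For a solid shaft τ = 16T/(πd³), so d³ = 16T/(π τ_allow) = 16×3.4400×10^7/(π×45.00) = 3.893×10^6 mm³.
d = (3.893×10^6)^(1/3) = 157.3 mm.

d = 157 mm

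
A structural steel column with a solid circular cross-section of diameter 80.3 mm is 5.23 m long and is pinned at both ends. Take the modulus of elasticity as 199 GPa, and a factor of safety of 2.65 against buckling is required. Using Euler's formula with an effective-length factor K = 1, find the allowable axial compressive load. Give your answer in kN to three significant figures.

P_allow = 55.3 kN

I = πd⁴/64 = π×80.3⁴/64 = 2.041×10^6 mm⁴.
Effective length L_e = KL = 1×5.23 m = 5230 mm.
Euler critical load P_cr = π²EI/L_e² = π²×199000×2.041×10^6/5230² = 146500 N.
P_allow = P_cr/n = 146500/2.65 = 55300 N.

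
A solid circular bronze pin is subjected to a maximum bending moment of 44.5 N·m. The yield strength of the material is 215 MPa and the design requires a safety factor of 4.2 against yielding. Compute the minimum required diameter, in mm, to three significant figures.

d = 20.7 mm

σ_allow = 215/4.2 = 51.19 MPa.
For a solid circular section σ = 32M/(πd³), so d³ = 32M/(π σ_allow) = 32×44500/(π×51.19) = 8855 mm³.
d = 20.69 mm.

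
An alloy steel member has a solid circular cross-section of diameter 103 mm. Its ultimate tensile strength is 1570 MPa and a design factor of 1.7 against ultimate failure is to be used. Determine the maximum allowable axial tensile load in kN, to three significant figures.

σ_allow = 1570/1.7 = 923.5 MPa.
A = πd²/4 = π×103²/4 = 8332 mm².
F_allow = σ_allow × A = 923.5×8332 = 7.695×10^6 N.

F_allow = 7700 kN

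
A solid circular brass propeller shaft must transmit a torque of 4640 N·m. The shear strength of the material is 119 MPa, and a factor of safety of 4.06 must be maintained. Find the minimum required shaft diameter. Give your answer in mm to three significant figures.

Allowable shear stress τ_allow = 119/4.06 = 29.31 MPa.
For a solid shaft τ = 16T/(πd³), so d³ = 16T/(π τ_allow) = 16×4640000/(π×29.31) = 806200 mm³.
d = (806200)^(1/3) = 93.07 mm.

d = 93.1 mm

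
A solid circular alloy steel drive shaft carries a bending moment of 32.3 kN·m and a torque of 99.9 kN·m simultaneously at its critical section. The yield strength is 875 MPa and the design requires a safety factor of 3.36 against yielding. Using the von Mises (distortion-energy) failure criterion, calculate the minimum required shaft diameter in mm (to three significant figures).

σ_allow = σ_y/n = 875/3.36 = 260.4 MPa.
For a solid shaft σ_b = 32M/(πd³) and τ = 16T/(πd³), so the von Mises stress is σ' = (16/πd³)·√(4M²+3T²).
√(4M²+3T²) = √(4×(3.230×10^7)² + 3×(9.990×10^7)²) = 1.847×10^8 N·mm.
d³ = 16×1.847×10^8/(π×260.4) = 3.612×10^6 mm³.
d = 153.4 mm.

d = 153 mm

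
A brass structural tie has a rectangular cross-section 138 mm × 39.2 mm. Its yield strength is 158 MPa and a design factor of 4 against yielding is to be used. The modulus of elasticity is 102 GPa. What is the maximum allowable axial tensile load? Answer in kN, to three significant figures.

F_allow = 214 kN

σ_allow = 158/4 = 39.50 MPa.
A = 138×39.2 = 5410 mm².
F_allow = σ_allow × A = 39.50×5410 = 213700 N.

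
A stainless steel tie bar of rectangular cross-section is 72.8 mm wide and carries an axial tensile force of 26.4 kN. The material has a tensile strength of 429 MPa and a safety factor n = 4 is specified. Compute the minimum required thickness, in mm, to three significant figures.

t = 3.38 mm

σ_allow = 429/4 = 107.2 MPa.
Required area A = F/σ_allow = 26400/107.2 = 246.2 mm².
t = A/w = 246.2/72.8 = 3.381 mm.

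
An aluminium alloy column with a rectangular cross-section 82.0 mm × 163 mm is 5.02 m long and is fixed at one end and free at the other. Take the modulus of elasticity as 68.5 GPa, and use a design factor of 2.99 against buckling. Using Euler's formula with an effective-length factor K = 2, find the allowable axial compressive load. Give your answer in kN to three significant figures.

Buckling occurs about the weak axis: I_min = h·b³/12 = 163×82.0³/12 = 7.489×10^6 mm⁴ (b = 82.0 mm is the smaller dimension).
Effective length L_e = KL = 2×5.02 m = 10040 mm.
Euler critical load P_cr = π²EI/L_e² = π²×68500×7.489×10^6/10040² = 50230 N.
P_allow = P_cr/n = 50230/2.99 = 16800 N.

P_allow = 16.8 kN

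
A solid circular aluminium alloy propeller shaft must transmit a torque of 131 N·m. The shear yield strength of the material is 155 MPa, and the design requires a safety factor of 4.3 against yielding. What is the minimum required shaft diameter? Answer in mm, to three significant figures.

d = 26.5 mm

Allowable shear stress τ_allow = 155/4.3 = 36.05 MPa.
For a solid shaft τ = 16T/(πd³), so d³ = 16T/(π τ_allow) = 16×131000/(π×36.05) = 18510 mm³.
d = (18510)^(1/3) = 26.45 mm.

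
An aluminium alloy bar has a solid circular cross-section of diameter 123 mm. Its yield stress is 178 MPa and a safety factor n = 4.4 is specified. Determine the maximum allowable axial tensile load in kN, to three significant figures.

F_allow = 481 kN

σ_allow = 178/4.4 = 40.45 MPa.
A = πd²/4 = π×123²/4 = 11880 mm².
F_allow = σ_allow × A = 40.45×11880 = 480700 N.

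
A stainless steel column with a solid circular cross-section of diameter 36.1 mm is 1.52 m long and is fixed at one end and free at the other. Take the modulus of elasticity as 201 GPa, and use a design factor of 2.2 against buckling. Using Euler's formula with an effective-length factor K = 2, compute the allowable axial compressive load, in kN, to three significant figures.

I = πd⁴/64 = π×36.1⁴/64 = 83370 mm⁴.
Effective length L_e = KL = 2×1.52 m = 3040 mm.
Euler critical load P_cr = π²EI/L_e² = π²×201000×83370/3040² = 17900 N.
P_allow = P_cr/n = 17900/2.2 = 8134 N.

P_allow = 8.13 kN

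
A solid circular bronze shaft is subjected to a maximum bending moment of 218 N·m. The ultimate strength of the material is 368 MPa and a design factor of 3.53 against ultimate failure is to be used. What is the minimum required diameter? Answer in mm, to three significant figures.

d = 27.7 mm

σ_allow = 368/3.53 = 104.2 MPa.
For a solid circular section σ = 32M/(πd³), so d³ = 32M/(π σ_allow) = 32×218000/(π×104.2) = 21300 mm³.
d = 27.72 mm.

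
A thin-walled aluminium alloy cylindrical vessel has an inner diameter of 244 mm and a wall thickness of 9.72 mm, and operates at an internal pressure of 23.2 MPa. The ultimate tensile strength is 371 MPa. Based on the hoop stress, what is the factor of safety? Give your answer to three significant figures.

n = 1.27

σ_h = pD/(2t) = 23.2×244/(2×9.72) = 291.2 MPa.
n = 371/291.2 = 1.274.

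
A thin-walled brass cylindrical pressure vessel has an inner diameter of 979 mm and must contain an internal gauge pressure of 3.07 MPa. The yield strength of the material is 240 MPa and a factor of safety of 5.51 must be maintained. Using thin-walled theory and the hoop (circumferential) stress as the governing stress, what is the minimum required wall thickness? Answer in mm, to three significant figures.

t = 34.5 mm

σ_allow = 240/5.51 = 43.56 MPa.
Hoop stress σ_h = pD/(2t), so t = pD/(2σ_allow) = 3.07×979/(2×43.56) = 34.50 mm.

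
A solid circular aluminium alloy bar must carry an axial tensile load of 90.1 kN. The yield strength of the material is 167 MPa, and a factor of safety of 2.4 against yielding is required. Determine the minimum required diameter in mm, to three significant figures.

Allowable stress σ_allow = 167/2.4 = 69.58 MPa.
Required area A = F/σ_allow = 90100/69.58 = 1295 mm².
A = πd²/4 → d = √(4A/π) = 40.60 mm.

d = 40.6 mm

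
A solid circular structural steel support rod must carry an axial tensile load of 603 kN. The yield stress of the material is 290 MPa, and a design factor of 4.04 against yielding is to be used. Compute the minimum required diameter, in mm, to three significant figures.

Allowable stress σ_allow = 290/4.04 = 71.78 MPa.
Required area A = F/σ_allow = 603000/71.78 = 8400 mm².
A = πd²/4 → d = √(4A/π) = 103.4 mm.

d = 103 mm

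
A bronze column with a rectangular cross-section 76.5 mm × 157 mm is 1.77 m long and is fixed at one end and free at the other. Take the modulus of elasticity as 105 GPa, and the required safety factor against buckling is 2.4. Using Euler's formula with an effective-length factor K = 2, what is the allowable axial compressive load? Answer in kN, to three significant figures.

P_allow = 202 kN

Buckling occurs about the weak axis: I_min = h·b³/12 = 157×76.5³/12 = 5.857×10^6 mm⁴ (b = 76.5 mm is the smaller dimension).
Effective length L_e = KL = 2×1.77 m = 3540 mm.
Euler critical load P_cr = π²EI/L_e² = π²×105000×5.857×10^6/3540² = 484400 N.
P_allow = P_cr/n = 484400/2.4 = 201800 N.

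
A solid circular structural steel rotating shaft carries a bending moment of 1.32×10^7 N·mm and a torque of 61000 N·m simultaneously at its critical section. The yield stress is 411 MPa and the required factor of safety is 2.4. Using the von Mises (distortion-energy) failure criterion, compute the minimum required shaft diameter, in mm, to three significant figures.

d = 148 mm

σ_allow = σ_y/n = 411/2.4 = 171.2 MPa.
For a solid shaft σ_b = 32M/(πd³) and τ = 16T/(πd³), so the von Mises stress is σ' = (16/πd³)·√(4M²+3T²).
√(4M²+3T²) = √(4×(1.320×10^7)² + 3×(6.100×10^7)²) = 1.089×10^8 N·mm.
d³ = 16×1.089×10^8/(π×171.2) = 3.239×10^6 mm³.
d = 148.0 mm.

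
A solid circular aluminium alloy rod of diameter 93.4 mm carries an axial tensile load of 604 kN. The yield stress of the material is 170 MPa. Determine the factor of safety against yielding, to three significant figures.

n = 1.93

A = πd²/4 = 6851 mm².
σ = F/A = 604000/6851 = 88.16 MPa.
n = 170/88.16 = 1.928.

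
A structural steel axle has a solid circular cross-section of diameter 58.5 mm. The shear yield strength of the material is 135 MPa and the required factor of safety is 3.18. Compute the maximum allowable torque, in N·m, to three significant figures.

τ_allow = 135/3.18 = 42.45 MPa.
For a solid shaft T_allow = τ_allow·πd³/16; πd³/16 = π×58.5³/16 = 39310 mm³.
T_allow = 42.45×39310 = 1.669×10^6 N·mm = 1669 N·m.

T_allow = 1670 N·m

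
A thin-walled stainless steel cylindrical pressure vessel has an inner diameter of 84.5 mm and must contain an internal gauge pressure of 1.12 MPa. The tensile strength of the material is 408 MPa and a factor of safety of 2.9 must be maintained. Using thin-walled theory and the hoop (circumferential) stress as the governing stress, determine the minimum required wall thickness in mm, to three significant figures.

t = 0.336 mm

σ_allow = 408/2.9 = 140.7 MPa.
Hoop stress σ_h = pD/(2t), so t = pD/(2σ_allow) = 1.12×84.5/(2×140.7) = 0.3363 mm.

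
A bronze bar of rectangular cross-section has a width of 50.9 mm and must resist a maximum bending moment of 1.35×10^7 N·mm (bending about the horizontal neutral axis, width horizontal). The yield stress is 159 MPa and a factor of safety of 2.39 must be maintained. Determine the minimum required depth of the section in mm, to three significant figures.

σ_allow = 159/2.39 = 66.53 MPa.
For a rectangular section σ = 6M/(bh²), so h² = 6M/(b σ_allow) = 6×1.3500×10^7/(50.9×66.53) = 23920 mm².
h = 154.7 mm.

h = 155 mm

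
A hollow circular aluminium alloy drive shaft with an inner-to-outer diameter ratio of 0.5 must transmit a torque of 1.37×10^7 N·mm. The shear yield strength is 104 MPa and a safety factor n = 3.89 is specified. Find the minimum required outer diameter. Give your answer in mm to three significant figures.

d_o = 141 mm

τ_allow = 104/3.89 = 26.74 MPa.
For a hollow shaft τ = 16T/[πd_o³(1−k⁴)] with k = 0.5, so 1−k⁴ = 0.9375.
d_o³ = 16T/[π τ_allow (1−k⁴)] = 16×1.3700×10^7/(π×26.74×0.9375) = 2.784×10^6 mm³.
d_o = 140.7 mm.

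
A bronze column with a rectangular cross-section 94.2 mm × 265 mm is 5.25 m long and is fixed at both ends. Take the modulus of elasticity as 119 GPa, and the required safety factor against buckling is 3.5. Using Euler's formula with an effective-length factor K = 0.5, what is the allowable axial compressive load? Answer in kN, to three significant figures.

P_allow = 899 kN

Buckling occurs about the weak axis: I_min = h·b³/12 = 265×94.2³/12 = 1.846×10^7 mm⁴ (b = 94.2 mm is the smaller dimension).
Effective length L_e = KL = 0.5×5.25 m = 2625 mm.
Euler critical load P_cr = π²EI/L_e² = π²×119000×1.846×10^7/2625² = 3.146×10^6 N.
P_allow = P_cr/n = 3.146×10^6/3.5 = 899000 N.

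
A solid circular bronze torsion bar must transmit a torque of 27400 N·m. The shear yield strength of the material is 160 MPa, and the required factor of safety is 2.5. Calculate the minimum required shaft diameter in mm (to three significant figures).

d = 130 mm

Allowable shear stress τ_allow = 160/2.5 = 64.00 MPa.
For a solid shaft τ = 16T/(πd³), so d³ = 16T/(π τ_allow) = 16×2.7400×10^7/(π×64.00) = 2.180×10^6 mm³.
d = (2.180×10^6)^(1/3) = 129.7 mm.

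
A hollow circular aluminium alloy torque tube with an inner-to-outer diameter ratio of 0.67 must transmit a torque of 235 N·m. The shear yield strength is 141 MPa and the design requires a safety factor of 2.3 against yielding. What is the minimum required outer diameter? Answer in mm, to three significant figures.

d_o = 29.0 mm

τ_allow = 141/2.3 = 61.30 MPa.
For a hollow shaft τ = 16T/[πd_o³(1−k⁴)] with k = 0.67, so 1−k⁴ = 0.7985.
d_o³ = 16T/[π τ_allow (1−k⁴)] = 16×235000/(π×61.30×0.7985) = 24450 mm³.
d_o = 29.02 mm.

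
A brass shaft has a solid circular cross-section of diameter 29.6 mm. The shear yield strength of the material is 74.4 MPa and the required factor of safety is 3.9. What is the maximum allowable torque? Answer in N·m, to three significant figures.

τ_allow = 74.4/3.9 = 19.08 MPa.
For a solid shaft T_allow = τ_allow·πd³/16; πd³/16 = π×29.6³/16 = 5092 mm³.
T_allow = 19.08×5092 = 97140 N·mm = 97.14 N·m.

T_allow = 97.1 N·m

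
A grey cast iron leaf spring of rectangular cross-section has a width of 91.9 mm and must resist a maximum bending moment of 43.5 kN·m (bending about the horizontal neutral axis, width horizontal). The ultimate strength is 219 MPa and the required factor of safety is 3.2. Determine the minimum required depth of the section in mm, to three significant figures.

h = 204 mm

σ_allow = 219/3.2 = 68.44 MPa.
For a rectangular section σ = 6M/(bh²), so h² = 6M/(b σ_allow) = 6×4.3500×10^7/(91.9×68.44) = 41500 mm².
h = 203.7 mm.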